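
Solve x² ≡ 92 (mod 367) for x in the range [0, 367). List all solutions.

Since 367 ≡ 3 (mod 4), a square root of 92 is 92^((367+1)/4) = 92^92 mod 367.
Repeated squaring: 92^2≡23, 92^4≡162, 92^8≡187, 92^16≡104, 92^32≡173, 92^64≡202 (mod 367).
92^92 = 92^(64+16+8+4) ≡ 184 (mod 367).
Check: 184² = 33856 ≡ 92 (mod 367). The two roots are 183 and 184.

183, 184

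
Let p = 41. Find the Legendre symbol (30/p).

-1

Euler's criterion: (30/41) ≡ 30^20 (mod 41).
30^2 ≡ 39 (mod 41)
30^4 ≡ 4 (mod 41)
30^8 ≡ 16 (mod 41)
30^16 ≡ 10 (mod 41)
30^20 = 30^(16+4) ≡ 40 (mod 41).
Result is 40 ≡ −1, so (30/41) = −1.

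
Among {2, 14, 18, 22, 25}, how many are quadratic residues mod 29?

(2/29) = -1 → non-residue.
(14/29) = -1 → non-residue.
(18/29) = -1 → non-residue.
(22/29) = +1 → QR.
(25/29) = +1 → QR.
Total quadratic residues among the 5: 2.

2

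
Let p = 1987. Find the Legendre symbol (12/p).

Pull out 2^2: since 1987 ≡ 3 (mod 8), (2/1987) = -1, so (2/1987)^2 = +1.
Reciprocity: 3 ≡ 3 and 1987 ≡ 3 (mod 4), so (3/1987) = −(1987/3).
Reduce top mod 3: now compute (1/3).
Reached (1/3) = 1. Collecting the sign flips along the way, the symbol is -1.

-1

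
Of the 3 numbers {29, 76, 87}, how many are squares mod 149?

(29/149) = +1 → QR.
(76/149) = +1 → QR.
(87/149) = -1 → non-residue.
Total quadratic residues among the 3: 2.

2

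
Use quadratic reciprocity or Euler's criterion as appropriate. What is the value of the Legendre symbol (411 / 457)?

Euler's criterion: (411/457) ≡ 411^228 (mod 457).
411^2 ≡ 288 (mod 457)
411^4 ≡ 227 (mod 457)
411^8 ≡ 345 (mod 457)
411^16 ≡ 205 (mod 457)
411^32 ≡ 438 (mod 457)
411^64 ≡ 361 (mod 457)
411^128 ≡ 76 (mod 457)
411^228 = 411^(128+64+32+4) ≡ 456 (mod 457).
Result is 456 ≡ −1, so (411/457) = −1.

-1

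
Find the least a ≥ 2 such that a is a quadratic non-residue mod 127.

(2/127) = +1, so 2 is a residue.
(3/127) = −1, so 3 is the smallest positive non-residue mod 127.

3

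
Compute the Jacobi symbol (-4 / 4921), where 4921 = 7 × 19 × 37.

1

First reduce: -4 ≡ 4917 (mod 4921).
Reciprocity: 4917 ≡ 1 and 4921 ≡ 1 (mod 4), so (4917/4921) = +(4921/4917).
Reduce top mod 4917: now compute (4/4917).
Pull out 2^2: since 4917 ≡ 5 (mod 8), (2/4917) = -1, so (2/4917)^2 = +1.
Reached (1/4917) = 1. Collecting the sign flips along the way, the symbol is +1.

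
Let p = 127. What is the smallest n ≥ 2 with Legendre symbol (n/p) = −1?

(2/127) = +1, so 2 is a residue.
(3/127) = −1, so 3 is the smallest positive non-residue mod 127.

3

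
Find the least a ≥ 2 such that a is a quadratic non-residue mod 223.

(2/223) = +1, so 2 is a residue.
(3/223) = −1, so 3 is the smallest positive non-residue mod 223.

3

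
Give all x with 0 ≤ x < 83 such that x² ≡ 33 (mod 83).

Since 83 ≡ 3 (mod 4), a square root of 33 is 33^((83+1)/4) = 33^21 mod 83.
Repeated squaring: 33^2≡10, 33^4≡17, 33^8≡40, 33^16≡23 (mod 83).
33^21 = 33^(16+4+1) ≡ 38 (mod 83).
Check: 38² = 1444 ≡ 33 (mod 83). The two roots are 38 and 45.

38, 45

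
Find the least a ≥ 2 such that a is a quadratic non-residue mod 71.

7

(2/71) = +1, so 2 is a residue.
(3/71) = +1, so 3 is a residue.
(4/71) = +1, so 4 is a residue.
(5/71) = +1, so 5 is a residue.
(6/71) = +1, so 6 is a residue.
(7/71) = −1, so 7 is the smallest positive non-residue mod 71.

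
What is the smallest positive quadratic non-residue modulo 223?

3

(2/223) = +1, so 2 is a residue.
(3/223) = −1, so 3 is the smallest positive non-residue mod 223.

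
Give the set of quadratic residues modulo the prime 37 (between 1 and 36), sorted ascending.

1, 3, 4, 7, 9, 10, 11, 12, 16, 21, 25, 26, 27, 28, 30, 33, 34, 36

Square k = 1,…,18 (k and 37−k give the same square):
1²=1, 2²=4, 3²=9, 4²=16, 5²=25, 6²=36, 7²≡12, 8²≡27, 9²≡7, 10²≡26, 11²≡10, 12²≡33, 13²≡21, 14²≡11, 15²≡3, 16²≡34, 17²≡30, 18²≡28 (mod 37).
So the quadratic residues mod 37 are {1, 3, 4, 7, 9, 10, 11, 12, 16, 21, 25, 26, 27, 28, 30, 33, 34, 36}.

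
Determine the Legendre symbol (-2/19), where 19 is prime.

1

First reduce: -2 ≡ 17 (mod 19).
Reciprocity: 17 ≡ 1 and 19 ≡ 3 (mod 4), so (17/19) = +(19/17).
Reduce top mod 17: now compute (2/17).
Pull out 2: since 17 ≡ 1 (mod 8), (2/17) = +1.
Reached (1/17) = 1. Collecting the sign flips along the way, the symbol is +1.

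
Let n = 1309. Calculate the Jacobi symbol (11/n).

Reciprocity: 11 ≡ 3 and 1309 ≡ 1 (mod 4), so (11/1309) = +(1309/11).
Reduce top mod 11: now compute (0/11).
Top reduces to 0: gcd > 1, so the symbol is 0.

0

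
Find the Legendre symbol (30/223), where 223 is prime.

Pull out 2: since 223 ≡ 7 (mod 8), (2/223) = +1.
Reciprocity: 15 ≡ 3 and 223 ≡ 3 (mod 4), so (15/223) = −(223/15).
Reduce top mod 15: now compute (13/15).
Reciprocity: 13 ≡ 1 and 15 ≡ 3 (mod 4), so (13/15) = +(15/13).
Reduce top mod 13: now compute (2/13).
Pull out 2: since 13 ≡ 5 (mod 8), (2/13) = -1.
Reached (1/13) = 1. Collecting the sign flips along the way, the symbol is +1.

1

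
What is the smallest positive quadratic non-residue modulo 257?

3

(2/257) = +1, so 2 is a residue.
(3/257) = −1, so 3 is the smallest positive non-residue mod 257.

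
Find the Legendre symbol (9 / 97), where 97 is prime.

1

Reciprocity: 9 ≡ 1 and 97 ≡ 1 (mod 4), so (9/97) = +(97/9).
Reduce top mod 9: now compute (7/9).
Reciprocity: 7 ≡ 3 and 9 ≡ 1 (mod 4), so (7/9) = +(9/7).
Reduce top mod 7: now compute (2/7).
Pull out 2: since 7 ≡ 7 (mod 8), (2/7) = +1.
Reached (1/7) = 1. Collecting the sign flips along the way, the symbol is +1.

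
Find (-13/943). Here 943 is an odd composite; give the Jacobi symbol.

1

First reduce: -13 ≡ 930 (mod 943).
Pull out 2: since 943 ≡ 7 (mod 8), (2/943) = +1.
Reciprocity: 465 ≡ 1 and 943 ≡ 3 (mod 4), so (465/943) = +(943/465).
Reduce top mod 465: now compute (13/465).
Reciprocity: 13 ≡ 1 and 465 ≡ 1 (mod 4), so (13/465) = +(465/13).
Reduce top mod 13: now compute (10/13).
Pull out 2: since 13 ≡ 5 (mod 8), (2/13) = -1.
Reciprocity: 5 ≡ 1 and 13 ≡ 1 (mod 4), so (5/13) = +(13/5).
Reduce top mod 5: now compute (3/5).
Reciprocity: 3 ≡ 3 and 5 ≡ 1 (mod 4), so (3/5) = +(5/3).
Reduce top mod 3: now compute (2/3).
Pull out 2: since 3 ≡ 3 (mod 8), (2/3) = -1.
Reached (1/3) = 1. Collecting the sign flips along the way, the symbol is +1.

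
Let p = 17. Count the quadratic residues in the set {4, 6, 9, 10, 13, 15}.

(4/17) = +1 → QR.
(6/17) = -1 → non-residue.
(9/17) = +1 → QR.
(10/17) = -1 → non-residue.
(13/17) = +1 → QR.
(15/17) = +1 → QR.
Total quadratic residues among the 6: 4.

4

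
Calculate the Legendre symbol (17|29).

-1

Euler's criterion: (17/29) ≡ 17^14 (mod 29).
17^2 ≡ 28 (mod 29)
17^4 ≡ 1 (mod 29)
17^8 ≡ 1 (mod 29)
17^14 = 17^(8+4+2) ≡ 28 (mod 29).
Result is 28 ≡ −1, so (17/29) = −1.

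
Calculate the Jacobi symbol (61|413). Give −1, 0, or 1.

Reciprocity: 61 ≡ 1 and 413 ≡ 1 (mod 4), so (61/413) = +(413/61).
Reduce top mod 61: now compute (47/61).
Reciprocity: 47 ≡ 3 and 61 ≡ 1 (mod 4), so (47/61) = +(61/47).
Reduce top mod 47: now compute (14/47).
Pull out 2: since 47 ≡ 7 (mod 8), (2/47) = +1.
Reciprocity: 7 ≡ 3 and 47 ≡ 3 (mod 4), so (7/47) = −(47/7).
Reduce top mod 7: now compute (5/7).
Reciprocity: 5 ≡ 1 and 7 ≡ 3 (mod 4), so (5/7) = +(7/5).
Reduce top mod 5: now compute (2/5).
Pull out 2: since 5 ≡ 5 (mod 8), (2/5) = -1.
Reached (1/5) = 1. Collecting the sign flips along the way, the symbol is +1.

1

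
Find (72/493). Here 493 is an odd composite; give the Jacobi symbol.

-1

Pull out 2^3: since 493 ≡ 5 (mod 8), (2/493) = -1, so (2/493)^3 = -1.
Reciprocity: 9 ≡ 1 and 493 ≡ 1 (mod 4), so (9/493) = +(493/9).
Reduce top mod 9: now compute (7/9).
Reciprocity: 7 ≡ 3 and 9 ≡ 1 (mod 4), so (7/9) = +(9/7).
Reduce top mod 7: now compute (2/7).
Pull out 2: since 7 ≡ 7 (mod 8), (2/7) = +1.
Reached (1/7) = 1. Collecting the sign flips along the way, the symbol is -1.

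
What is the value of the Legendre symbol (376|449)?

Euler's criterion: (376/449) ≡ 376^224 (mod 449).
376^2 ≡ 390 (mod 449)
376^4 ≡ 338 (mod 449)
376^8 ≡ 198 (mod 449)
376^16 ≡ 141 (mod 449)
376^32 ≡ 125 (mod 449)
376^64 ≡ 359 (mod 449)
376^128 ≡ 18 (mod 449)
376^224 = 376^(128+64+32) ≡ 448 (mod 449).
Result is 448 ≡ −1, so (376/449) = −1.

-1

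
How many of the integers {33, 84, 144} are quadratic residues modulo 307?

(33/307) = -1 → non-residue.
(84/307) = -1 → non-residue.
(144/307) = +1 → QR.
Total quadratic residues among the 3: 1.

1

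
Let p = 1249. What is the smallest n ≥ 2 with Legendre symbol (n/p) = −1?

(2/1249) = +1, so 2 is a residue.
(3/1249) = +1, so 3 is a residue.
(4/1249) = +1, so 4 is a residue.
(5/1249) = +1, so 5 is a residue.
(6/1249) = +1, so 6 is a residue.
(7/1249) = −1, so 7 is the smallest positive non-residue mod 1249.

7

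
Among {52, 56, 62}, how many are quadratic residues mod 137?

1

(52/137) = -1 → non-residue.
(56/137) = +1 → QR.
(62/137) = -1 → non-residue.
Total quadratic residues among the 3: 1.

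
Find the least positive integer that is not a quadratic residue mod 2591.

(2/2591) = +1, so 2 is a residue.
(3/2591) = +1, so 3 is a residue.
(4/2591) = +1, so 4 is a residue.
(5/2591) = +1, so 5 is a residue.
(6/2591) = +1, so 6 is a residue.
(7/2591) = −1, so 7 is the smallest positive non-residue mod 2591.

7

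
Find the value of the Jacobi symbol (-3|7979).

-1

First reduce: -3 ≡ 7976 (mod 7979).
Pull out 2^3: since 7979 ≡ 3 (mod 8), (2/7979) = -1, so (2/7979)^3 = -1.
Reciprocity: 997 ≡ 1 and 7979 ≡ 3 (mod 4), so (997/7979) = +(7979/997).
Reduce top mod 997: now compute (3/997).
Reciprocity: 3 ≡ 3 and 997 ≡ 1 (mod 4), so (3/997) = +(997/3).
Reduce top mod 3: now compute (1/3).
Reached (1/3) = 1. Collecting the sign flips along the way, the symbol is -1.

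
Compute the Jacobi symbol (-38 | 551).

First reduce: -38 ≡ 513 (mod 551).
Reciprocity: 513 ≡ 1 and 551 ≡ 3 (mod 4), so (513/551) = +(551/513).
Reduce top mod 513: now compute (38/513).
Pull out 2: since 513 ≡ 1 (mod 8), (2/513) = +1.
Reciprocity: 19 ≡ 3 and 513 ≡ 1 (mod 4), so (19/513) = +(513/19).
Reduce top mod 19: now compute (0/19).
Top reduces to 0: gcd > 1, so the symbol is 0.

0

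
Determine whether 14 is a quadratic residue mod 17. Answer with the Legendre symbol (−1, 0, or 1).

Euler's criterion: (14/17) ≡ 14^8 (mod 17).
14^2 ≡ 9 (mod 17)
14^4 ≡ 13 (mod 17)
14^8 ≡ 16 (mod 17)
14^8 = 14^(8) ≡ 16 (mod 17).
Result is 16 ≡ −1, so (14/17) = −1.

-1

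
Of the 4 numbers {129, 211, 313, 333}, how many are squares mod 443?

1

(129/443) = -1 → non-residue.
(211/443) = -1 → non-residue.
(313/443) = -1 → non-residue.
(333/443) = +1 → QR.
Total quadratic residues among the 4: 1.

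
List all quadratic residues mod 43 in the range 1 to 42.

Square k = 1,…,21 (k and 43−k give the same square):
1²=1, 2²=4, 3²=9, 4²=16, 5²=25, 6²=36, 7²≡6, 8²≡21, 9²≡38, 10²≡14, 11²≡35, 12²≡15, 13²≡40, 14²≡24, 15²≡10, 16²≡41, 17²≡31, 18²≡23, 19²≡17, 20²≡13, 21²≡11 (mod 43).
So the quadratic residues mod 43 are {1, 4, 6, 9, 10, 11, 13, 14, 15, 16, 17, 21, 23, 24, 25, 31, 35, 36, 38, 40, 41}.

1 4 6 9 10 11 13 14 15 16 17 21 23 24 25 31 35 36 38 40 41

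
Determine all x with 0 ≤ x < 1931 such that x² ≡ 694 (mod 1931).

286, 1645

Since 1931 ≡ 3 (mod 4), a square root of 694 is 694^((1931+1)/4) = 694^483 mod 1931.
Repeated squaring: 694^2≡817, 694^4≡1294, 694^8≡259, 694^16≡1427, 694^32≡1055, 694^64≡769, 694^128≡475, 694^256≡1629 (mod 1931).
694^483 = 694^(256+128+64+32+2+1) ≡ 286 (mod 1931).
Check: 286² = 81796 ≡ 694 (mod 1931). The two roots are 286 and 1645.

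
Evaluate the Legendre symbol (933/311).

First reduce: 933 ≡ 0 (mod 311).
Top reduces to 0: gcd > 1, so the symbol is 0.

0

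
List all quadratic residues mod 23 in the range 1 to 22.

1 2 3 4 6 8 9 12 13 16 18

Square k = 1,…,11 (k and 23−k give the same square):
1²=1, 2²=4, 3²=9, 4²=16, 5²≡2, 6²≡13, 7²≡3, 8²≡18, 9²≡12, 10²≡8, 11²≡6 (mod 23).
So the quadratic residues mod 23 are {1, 2, 3, 4, 6, 8, 9, 12, 13, 16, 18}.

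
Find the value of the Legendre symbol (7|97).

Euler's criterion: (7/97) ≡ 7^48 (mod 97).
7^2 ≡ 49 (mod 97)
7^4 ≡ 73 (mod 97)
7^8 ≡ 91 (mod 97)
7^16 ≡ 36 (mod 97)
7^32 ≡ 35 (mod 97)
7^48 = 7^(32+16) ≡ 96 (mod 97).
Result is 96 ≡ −1, so (7/97) = −1.

-1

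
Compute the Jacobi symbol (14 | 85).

-1

Pull out 2: since 85 ≡ 5 (mod 8), (2/85) = -1.
Reciprocity: 7 ≡ 3 and 85 ≡ 1 (mod 4), so (7/85) = +(85/7).
Reduce top mod 7: now compute (1/7).
Reached (1/7) = 1. Collecting the sign flips along the way, the symbol is -1.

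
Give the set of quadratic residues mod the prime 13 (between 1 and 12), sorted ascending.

1 3 4 9 10 12

Square k = 1,…,6 (k and 13−k give the same square):
1²=1, 2²=4, 3²=9, 4²≡3, 5²≡12, 6²≡10 (mod 13).
So the quadratic residues mod 13 are {1, 3, 4, 9, 10, 12}.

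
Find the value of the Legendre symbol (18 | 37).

-1

Pull out 2: since 37 ≡ 5 (mod 8), (2/37) = -1.
Reciprocity: 9 ≡ 1 and 37 ≡ 1 (mod 4), so (9/37) = +(37/9).
Reduce top mod 9: now compute (1/9).
Reached (1/9) = 1. Collecting the sign flips along the way, the symbol is -1.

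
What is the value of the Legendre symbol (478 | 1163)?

-1

Euler's criterion: (478/1163) ≡ 478^581 (mod 1163).
478^2 ≡ 536 (mod 1163)
478^4 ≡ 35 (mod 1163)
478^8 ≡ 62 (mod 1163)
478^16 ≡ 355 (mod 1163)
478^32 ≡ 421 (mod 1163)
478^64 ≡ 465 (mod 1163)
478^128 ≡ 1070 (mod 1163)
478^256 ≡ 508 (mod 1163)
478^512 ≡ 1041 (mod 1163)
478^581 = 478^(512+64+4+1) ≡ 1162 (mod 1163).
Result is 1162 ≡ −1, so (478/1163) = −1.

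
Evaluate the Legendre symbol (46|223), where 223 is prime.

Euler's criterion: (46/223) ≡ 46^111 (mod 223).
46^2 ≡ 109 (mod 223)
46^4 ≡ 62 (mod 223)
46^8 ≡ 53 (mod 223)
46^16 ≡ 133 (mod 223)
46^32 ≡ 72 (mod 223)
46^64 ≡ 55 (mod 223)
46^111 = 46^(64+32+8+4+2+1) ≡ 222 (mod 223).
Result is 222 ≡ −1, so (46/223) = −1.

-1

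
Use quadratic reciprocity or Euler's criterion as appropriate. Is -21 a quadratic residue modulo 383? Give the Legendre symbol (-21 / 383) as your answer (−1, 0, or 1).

-1

First reduce: -21 ≡ 362 (mod 383).
Pull out 2: since 383 ≡ 7 (mod 8), (2/383) = +1.
Reciprocity: 181 ≡ 1 and 383 ≡ 3 (mod 4), so (181/383) = +(383/181).
Reduce top mod 181: now compute (21/181).
Reciprocity: 21 ≡ 1 and 181 ≡ 1 (mod 4), so (21/181) = +(181/21).
Reduce top mod 21: now compute (13/21).
Reciprocity: 13 ≡ 1 and 21 ≡ 1 (mod 4), so (13/21) = +(21/13).
Reduce top mod 13: now compute (8/13).
Pull out 2^3: since 13 ≡ 5 (mod 8), (2/13) = -1, so (2/13)^3 = -1.
Reached (1/13) = 1. Collecting the sign flips along the way, the symbol is -1.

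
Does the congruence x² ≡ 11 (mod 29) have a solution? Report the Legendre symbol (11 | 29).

-1

Euler's criterion: (11/29) ≡ 11^14 (mod 29).
11^2 ≡ 5 (mod 29)
11^4 ≡ 25 (mod 29)
11^8 ≡ 16 (mod 29)
11^14 = 11^(8+4+2) ≡ 28 (mod 29).
Result is 28 ≡ −1, so (11/29) = −1.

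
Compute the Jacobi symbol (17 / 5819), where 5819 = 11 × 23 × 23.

Reciprocity: 17 ≡ 1 and 5819 ≡ 3 (mod 4), so (17/5819) = +(5819/17).
Reduce top mod 17: now compute (5/17).
Reciprocity: 5 ≡ 1 and 17 ≡ 1 (mod 4), so (5/17) = +(17/5).
Reduce top mod 5: now compute (2/5).
Pull out 2: since 5 ≡ 5 (mod 8), (2/5) = -1.
Reached (1/5) = 1. Collecting the sign flips along the way, the symbol is -1.

-1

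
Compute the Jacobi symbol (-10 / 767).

First reduce: -10 ≡ 757 (mod 767).
Reciprocity: 757 ≡ 1 and 767 ≡ 3 (mod 4), so (757/767) = +(767/757).
Reduce top mod 757: now compute (10/757).
Pull out 2: since 757 ≡ 5 (mod 8), (2/757) = -1.
Reciprocity: 5 ≡ 1 and 757 ≡ 1 (mod 4), so (5/757) = +(757/5).
Reduce top mod 5: now compute (2/5).
Pull out 2: since 5 ≡ 5 (mod 8), (2/5) = -1.
Reached (1/5) = 1. Collecting the sign flips along the way, the symbol is +1.

1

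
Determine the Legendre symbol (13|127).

Euler's criterion: (13/127) ≡ 13^63 (mod 127).
13^2 ≡ 42 (mod 127)
13^4 ≡ 113 (mod 127)
13^8 ≡ 69 (mod 127)
13^16 ≡ 62 (mod 127)
13^32 ≡ 34 (mod 127)
13^63 = 13^(32+16+8+4+2+1) ≡ 1 (mod 127).
Result is 1, so (13/127) = 1.

1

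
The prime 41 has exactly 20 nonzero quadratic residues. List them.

1,2,4,5,8,9,10,16,18,20,21,23,25,31,32,33,36,37,39,40

Square k = 1,…,20 (k and 41−k give the same square):
1²=1, 2²=4, 3²=9, 4²=16, 5²=25, 6²=36, 7²≡8, 8²≡23, 9²≡40, 10²≡18, 11²≡39, 12²≡21, 13²≡5, 14²≡32, 15²≡20, 16²≡10, 17²≡2, 18²≡37, 19²≡33, 20²≡31 (mod 41).
So the quadratic residues mod 41 are {1, 2, 4, 5, 8, 9, 10, 16, 18, 20, 21, 23, 25, 31, 32, 33, 36, 37, 39, 40}.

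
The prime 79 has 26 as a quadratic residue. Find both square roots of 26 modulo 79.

37, 42

Since 79 ≡ 3 (mod 4), a square root of 26 is 26^((79+1)/4) = 26^20 mod 79.
Repeated squaring: 26^2≡44, 26^4≡40, 26^8≡20, 26^16≡5 (mod 79).
26^20 = 26^(16+4) ≡ 42 (mod 79).
Check: 42² = 1764 ≡ 26 (mod 79). The two roots are 37 and 42.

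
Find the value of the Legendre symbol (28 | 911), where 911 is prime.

-1

Euler's criterion: (28/911) ≡ 28^455 (mod 911).
28^2 ≡ 784 (mod 911)
28^4 ≡ 642 (mod 911)
28^8 ≡ 392 (mod 911)
28^16 ≡ 616 (mod 911)
28^32 ≡ 480 (mod 911)
28^64 ≡ 828 (mod 911)
28^128 ≡ 512 (mod 911)
28^256 ≡ 687 (mod 911)
28^455 = 28^(256+128+64+4+2+1) ≡ 910 (mod 911).
Result is 910 ≡ −1, so (28/911) = −1.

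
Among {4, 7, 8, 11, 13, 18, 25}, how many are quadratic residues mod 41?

(4/41) = +1 → QR.
(7/41) = -1 → non-residue.
(8/41) = +1 → QR.
(11/41) = -1 → non-residue.
(13/41) = -1 → non-residue.
(18/41) = +1 → QR.
(25/41) = +1 → QR.
Total quadratic residues among the 7: 4.

4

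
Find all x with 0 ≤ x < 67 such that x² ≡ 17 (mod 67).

Since 67 ≡ 3 (mod 4), a square root of 17 is 17^((67+1)/4) = 17^17 mod 67.
Repeated squaring: 17^2≡21, 17^4≡39, 17^8≡47, 17^16≡65 (mod 67).
17^17 = 17^(16+1) ≡ 33 (mod 67).
Check: 33² = 1089 ≡ 17 (mod 67). The two roots are 33 and 34.

33, 34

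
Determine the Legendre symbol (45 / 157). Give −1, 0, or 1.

Reciprocity: 45 ≡ 1 and 157 ≡ 1 (mod 4), so (45/157) = +(157/45).
Reduce top mod 45: now compute (22/45).
Pull out 2: since 45 ≡ 5 (mod 8), (2/45) = -1.
Reciprocity: 11 ≡ 3 and 45 ≡ 1 (mod 4), so (11/45) = +(45/11).
Reduce top mod 11: now compute (1/11).
Reached (1/11) = 1. Collecting the sign flips along the way, the symbol is -1.

-1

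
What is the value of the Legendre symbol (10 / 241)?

1

Euler's criterion: (10/241) ≡ 10^120 (mod 241).
10^2 ≡ 100 (mod 241)
10^4 ≡ 119 (mod 241)
10^8 ≡ 183 (mod 241)
10^16 ≡ 231 (mod 241)
10^32 ≡ 100 (mod 241)
10^64 ≡ 119 (mod 241)
10^120 = 10^(64+32+16+8) ≡ 1 (mod 241).
Result is 1, so (10/241) = 1.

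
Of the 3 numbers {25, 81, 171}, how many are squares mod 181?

2

(25/181) = +1 → QR.
(81/181) = +1 → QR.
(171/181) = -1 → non-residue.
Total quadratic residues among the 3: 2.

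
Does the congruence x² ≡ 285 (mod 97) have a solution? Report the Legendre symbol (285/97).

1

First reduce: 285 ≡ 91 (mod 97).
Reciprocity: 91 ≡ 3 and 97 ≡ 1 (mod 4), so (91/97) = +(97/91).
Reduce top mod 91: now compute (6/91).
Pull out 2: since 91 ≡ 3 (mod 8), (2/91) = -1.
Reciprocity: 3 ≡ 3 and 91 ≡ 3 (mod 4), so (3/91) = −(91/3).
Reduce top mod 3: now compute (1/3).
Reached (1/3) = 1. Collecting the sign flips along the way, the symbol is +1.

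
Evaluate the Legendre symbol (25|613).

1

Reciprocity: 25 ≡ 1 and 613 ≡ 1 (mod 4), so (25/613) = +(613/25).
Reduce top mod 25: now compute (13/25).
Reciprocity: 13 ≡ 1 and 25 ≡ 1 (mod 4), so (13/25) = +(25/13).
Reduce top mod 13: now compute (12/13).
Pull out 2^2: since 13 ≡ 5 (mod 8), (2/13) = -1, so (2/13)^2 = +1.
Reciprocity: 3 ≡ 3 and 13 ≡ 1 (mod 4), so (3/13) = +(13/3).
Reduce top mod 3: now compute (1/3).
Reached (1/3) = 1. Collecting the sign flips along the way, the symbol is +1.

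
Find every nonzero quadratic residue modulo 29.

1,4,5,6,7,9,13,16,20,22,23,24,25,28

Square k = 1,…,14 (k and 29−k give the same square):
1²=1, 2²=4, 3²=9, 4²=16, 5²=25, 6²≡7, 7²≡20, 8²≡6, 9²≡23, 10²≡13, 11²≡5, 12²≡28, 13²≡24, 14²≡22 (mod 29).
So the quadratic residues mod 29 are {1, 4, 5, 6, 7, 9, 13, 16, 20, 22, 23, 24, 25, 28}.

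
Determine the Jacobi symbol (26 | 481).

Pull out 2: since 481 ≡ 1 (mod 8), (2/481) = +1.
Reciprocity: 13 ≡ 1 and 481 ≡ 1 (mod 4), so (13/481) = +(481/13).
Reduce top mod 13: now compute (0/13).
Top reduces to 0: gcd > 1, so the symbol is 0.

0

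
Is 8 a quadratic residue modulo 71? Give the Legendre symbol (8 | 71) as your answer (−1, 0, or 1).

1

Euler's criterion: (8/71) ≡ 8^35 (mod 71).
8^2 ≡ 64 (mod 71)
8^4 ≡ 49 (mod 71)
8^8 ≡ 58 (mod 71)
8^16 ≡ 27 (mod 71)
8^32 ≡ 19 (mod 71)
8^35 = 8^(32+2+1) ≡ 1 (mod 71).
Result is 1, so (8/71) = 1.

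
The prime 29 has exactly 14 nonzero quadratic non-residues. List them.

Square k = 1,…,14 (k and 29−k give the same square):
1²=1, 2²=4, 3²=9, 4²=16, 5²=25, 6²≡7, 7²≡20, 8²≡6, 9²≡23, 10²≡13, 11²≡5, 12²≡28, 13²≡24, 14²≡22 (mod 29).
The residues are {1, 4, 5, 6, 7, 9, 13, 16, 20, 22, 23, 24, 25, 28}; the non-residues are the remaining 14 nonzero classes.

2, 3, 8, 10, 11, 12, 14, 15, 17, 18, 19, 21, 26, 27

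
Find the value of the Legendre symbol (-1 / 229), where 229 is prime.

First reduce: -1 ≡ 228 (mod 229).
Pull out 2^2: since 229 ≡ 5 (mod 8), (2/229) = -1, so (2/229)^2 = +1.
Reciprocity: 57 ≡ 1 and 229 ≡ 1 (mod 4), so (57/229) = +(229/57).
Reduce top mod 57: now compute (1/57).
Reached (1/57) = 1. Collecting the sign flips along the way, the symbol is +1.

1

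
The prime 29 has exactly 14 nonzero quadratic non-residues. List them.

Square k = 1,…,14 (k and 29−k give the same square):
1²=1, 2²=4, 3²=9, 4²=16, 5²=25, 6²≡7, 7²≡20, 8²≡6, 9²≡23, 10²≡13, 11²≡5, 12²≡28, 13²≡24, 14²≡22 (mod 29).
The residues are {1, 4, 5, 6, 7, 9, 13, 16, 20, 22, 23, 24, 25, 28}; the non-residues are the remaining 14 nonzero classes.

2,3,8,10,11,12,14,15,17,18,19,21,26,27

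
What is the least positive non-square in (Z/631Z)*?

3

(2/631) = +1, so 2 is a residue.
(3/631) = −1, so 3 is the smallest positive non-residue mod 631.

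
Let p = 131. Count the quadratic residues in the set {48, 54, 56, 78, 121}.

2

(48/131) = +1 → QR.
(54/131) = -1 → non-residue.
(56/131) = -1 → non-residue.
(78/131) = -1 → non-residue.
(121/131) = +1 → QR.
Total quadratic residues among the 5: 2.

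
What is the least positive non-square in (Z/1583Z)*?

(2/1583) = +1, so 2 is a residue.
(3/1583) = +1, so 3 is a residue.
(4/1583) = +1, so 4 is a residue.
(5/1583) = −1, so 5 is the smallest positive non-residue mod 1583.

5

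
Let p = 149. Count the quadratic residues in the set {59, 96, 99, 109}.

(59/149) = -1 → non-residue.
(96/149) = +1 → QR.
(99/149) = -1 → non-residue.
(109/149) = -1 → non-residue.
Total quadratic residues among the 4: 1.

1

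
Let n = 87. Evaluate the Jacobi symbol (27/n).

0

Reciprocity: 27 ≡ 3 and 87 ≡ 3 (mod 4), so (27/87) = −(87/27).
Reduce top mod 27: now compute (6/27).
Pull out 2: since 27 ≡ 3 (mod 8), (2/27) = -1.
Reciprocity: 3 ≡ 3 and 27 ≡ 3 (mod 4), so (3/27) = −(27/3).
Reduce top mod 3: now compute (0/3).
Top reduces to 0: gcd > 1, so the symbol is 0.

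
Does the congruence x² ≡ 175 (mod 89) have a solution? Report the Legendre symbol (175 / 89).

First reduce: 175 ≡ 86 (mod 89).
Pull out 2: since 89 ≡ 1 (mod 8), (2/89) = +1.
Reciprocity: 43 ≡ 3 and 89 ≡ 1 (mod 4), so (43/89) = +(89/43).
Reduce top mod 43: now compute (3/43).
Reciprocity: 3 ≡ 3 and 43 ≡ 3 (mod 4), so (3/43) = −(43/3).
Reduce top mod 3: now compute (1/3).
Reached (1/3) = 1. Collecting the sign flips along the way, the symbol is -1.

-1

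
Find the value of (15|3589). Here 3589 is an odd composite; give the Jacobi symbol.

Reciprocity: 15 ≡ 3 and 3589 ≡ 1 (mod 4), so (15/3589) = +(3589/15).
Reduce top mod 15: now compute (4/15).
Pull out 2^2: since 15 ≡ 7 (mod 8), (2/15) = +1, so (2/15)^2 = +1.
Reached (1/15) = 1. Collecting the sign flips along the way, the symbol is +1.

1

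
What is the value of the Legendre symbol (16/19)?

1

Euler's criterion: (16/19) ≡ 16^9 (mod 19).
16^2 ≡ 9 (mod 19)
16^4 ≡ 5 (mod 19)
16^8 ≡ 6 (mod 19)
16^9 = 16^(8+1) ≡ 1 (mod 19).
Result is 1, so (16/19) = 1.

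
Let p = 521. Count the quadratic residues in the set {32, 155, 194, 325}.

4

(32/521) = +1 → QR.
(155/521) = +1 → QR.
(194/521) = +1 → QR.
(325/521) = +1 → QR.
Total quadratic residues among the 4: 4.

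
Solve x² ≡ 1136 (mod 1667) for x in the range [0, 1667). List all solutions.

Since 1667 ≡ 3 (mod 4), a square root of 1136 is 1136^((1667+1)/4) = 1136^417 mod 1667.
Repeated squaring: 1136^2≡238, 1136^4≡1633, 1136^8≡1156, 1136^16≡1069, 1136^32≡866, 1136^64≡1473, 1136^128≡962, 1136^256≡259 (mod 1667).
1136^417 = 1136^(256+128+32+1) ≡ 612 (mod 1667).
Check: 612² = 374544 ≡ 1136 (mod 1667). The two roots are 612 and 1055.

612, 1055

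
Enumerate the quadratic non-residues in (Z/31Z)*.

Square k = 1,…,15 (k and 31−k give the same square):
1²=1, 2²=4, 3²=9, 4²=16, 5²=25, 6²≡5, 7²≡18, 8²≡2, 9²≡19, 10²≡7, 11²≡28, 12²≡20, 13²≡14, 14²≡10, 15²≡8 (mod 31).
The residues are {1, 2, 4, 5, 7, 8, 9, 10, 14, 16, 18, 19, 20, 25, 28}; the non-residues are the remaining 15 nonzero classes.

3 6 11 12 13 15 17 21 22 23 24 26 27 29 30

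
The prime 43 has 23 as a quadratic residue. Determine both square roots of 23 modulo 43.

Since 43 ≡ 3 (mod 4), a square root of 23 is 23^((43+1)/4) = 23^11 mod 43.
Repeated squaring: 23^2≡13, 23^4≡40, 23^8≡9 (mod 43).
23^11 = 23^(8+2+1) ≡ 25 (mod 43).
Check: 25² = 625 ≡ 23 (mod 43). The two roots are 18 and 25.

18, 25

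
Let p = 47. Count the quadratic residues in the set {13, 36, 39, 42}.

(13/47) = -1 → non-residue.
(36/47) = +1 → QR.
(39/47) = -1 → non-residue.
(42/47) = +1 → QR.
Total quadratic residues among the 4: 2.

2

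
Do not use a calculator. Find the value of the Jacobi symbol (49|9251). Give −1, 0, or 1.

1

Reciprocity: 49 ≡ 1 and 9251 ≡ 3 (mod 4), so (49/9251) = +(9251/49).
Reduce top mod 49: now compute (39/49).
Reciprocity: 39 ≡ 3 and 49 ≡ 1 (mod 4), so (39/49) = +(49/39).
Reduce top mod 39: now compute (10/39).
Pull out 2: since 39 ≡ 7 (mod 8), (2/39) = +1.
Reciprocity: 5 ≡ 1 and 39 ≡ 3 (mod 4), so (5/39) = +(39/5).
Reduce top mod 5: now compute (4/5).
Pull out 2^2: since 5 ≡ 5 (mod 8), (2/5) = -1, so (2/5)^2 = +1.
Reached (1/5) = 1. Collecting the sign flips along the way, the symbol is +1.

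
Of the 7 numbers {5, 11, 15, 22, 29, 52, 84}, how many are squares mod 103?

(5/103) = -1 → non-residue.
(11/103) = -1 → non-residue.
(15/103) = +1 → QR.
(22/103) = -1 → non-residue.
(29/103) = +1 → QR.
(52/103) = +1 → QR.
(84/103) = -1 → non-residue.
Total quadratic residues among the 7: 3.

3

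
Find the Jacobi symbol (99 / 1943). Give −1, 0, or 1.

1

Reciprocity: 99 ≡ 3 and 1943 ≡ 3 (mod 4), so (99/1943) = −(1943/99).
Reduce top mod 99: now compute (62/99).
Pull out 2: since 99 ≡ 3 (mod 8), (2/99) = -1.
Reciprocity: 31 ≡ 3 and 99 ≡ 3 (mod 4), so (31/99) = −(99/31).
Reduce top mod 31: now compute (6/31).
Pull out 2: since 31 ≡ 7 (mod 8), (2/31) = +1.
Reciprocity: 3 ≡ 3 and 31 ≡ 3 (mod 4), so (3/31) = −(31/3).
Reduce top mod 3: now compute (1/3).
Reached (1/3) = 1. Collecting the sign flips along the way, the symbol is +1.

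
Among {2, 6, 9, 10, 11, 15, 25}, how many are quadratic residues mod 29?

(2/29) = -1 → non-residue.
(6/29) = +1 → QR.
(9/29) = +1 → QR.
(10/29) = -1 → non-residue.
(11/29) = -1 → non-residue.
(15/29) = -1 → non-residue.
(25/29) = +1 → QR.
Total quadratic residues among the 7: 3.

3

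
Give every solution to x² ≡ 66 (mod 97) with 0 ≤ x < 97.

97 ≡ 1 (mod 4), so we find a root by search.
Trying successive values, 39² = 1521 ≡ 66 (mod 97). The other root is 97 − 39 = 58.

39, 58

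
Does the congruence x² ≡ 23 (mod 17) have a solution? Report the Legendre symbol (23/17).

First reduce: 23 ≡ 6 (mod 17).
Pull out 2: since 17 ≡ 1 (mod 8), (2/17) = +1.
Reciprocity: 3 ≡ 3 and 17 ≡ 1 (mod 4), so (3/17) = +(17/3).
Reduce top mod 3: now compute (2/3).
Pull out 2: since 3 ≡ 3 (mod 8), (2/3) = -1.
Reached (1/3) = 1. Collecting the sign flips along the way, the symbol is -1.

-1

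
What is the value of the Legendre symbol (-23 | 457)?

-1

First reduce: -23 ≡ 434 (mod 457).
Pull out 2: since 457 ≡ 1 (mod 8), (2/457) = +1.
Reciprocity: 217 ≡ 1 and 457 ≡ 1 (mod 4), so (217/457) = +(457/217).
Reduce top mod 217: now compute (23/217).
Reciprocity: 23 ≡ 3 and 217 ≡ 1 (mod 4), so (23/217) = +(217/23).
Reduce top mod 23: now compute (10/23).
Pull out 2: since 23 ≡ 7 (mod 8), (2/23) = +1.
Reciprocity: 5 ≡ 1 and 23 ≡ 3 (mod 4), so (5/23) = +(23/5).
Reduce top mod 5: now compute (3/5).
Reciprocity: 3 ≡ 3 and 5 ≡ 1 (mod 4), so (3/5) = +(5/3).
Reduce top mod 3: now compute (2/3).
Pull out 2: since 3 ≡ 3 (mod 8), (2/3) = -1.
Reached (1/3) = 1. Collecting the sign flips along the way, the symbol is -1.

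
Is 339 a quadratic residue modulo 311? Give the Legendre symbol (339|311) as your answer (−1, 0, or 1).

First reduce: 339 ≡ 28 (mod 311).
Pull out 2^2: since 311 ≡ 7 (mod 8), (2/311) = +1, so (2/311)^2 = +1.
Reciprocity: 7 ≡ 3 and 311 ≡ 3 (mod 4), so (7/311) = −(311/7).
Reduce top mod 7: now compute (3/7).
Reciprocity: 3 ≡ 3 and 7 ≡ 3 (mod 4), so (3/7) = −(7/3).
Reduce top mod 3: now compute (1/3).
Reached (1/3) = 1. Collecting the sign flips along the way, the symbol is +1.

1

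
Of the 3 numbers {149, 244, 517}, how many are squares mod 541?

0

(149/541) = -1 → non-residue.
(244/541) = -1 → non-residue.
(517/541) = -1 → non-residue.
Total quadratic residues among the 3: 0.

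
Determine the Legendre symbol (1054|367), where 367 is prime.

First reduce: 1054 ≡ 320 (mod 367).
Pull out 2^6: since 367 ≡ 7 (mod 8), (2/367) = +1, so (2/367)^6 = +1.
Reciprocity: 5 ≡ 1 and 367 ≡ 3 (mod 4), so (5/367) = +(367/5).
Reduce top mod 5: now compute (2/5).
Pull out 2: since 5 ≡ 5 (mod 8), (2/5) = -1.
Reached (1/5) = 1. Collecting the sign flips along the way, the symbol is -1.

-1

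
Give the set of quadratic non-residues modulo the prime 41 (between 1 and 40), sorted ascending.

Square k = 1,…,20 (k and 41−k give the same square):
1²=1, 2²=4, 3²=9, 4²=16, 5²=25, 6²=36, 7²≡8, 8²≡23, 9²≡40, 10²≡18, 11²≡39, 12²≡21, 13²≡5, 14²≡32, 15²≡20, 16²≡10, 17²≡2, 18²≡37, 19²≡33, 20²≡31 (mod 41).
The residues are {1, 2, 4, 5, 8, 9, 10, 16, 18, 20, 21, 23, 25, 31, 32, 33, 36, 37, 39, 40}; the non-residues are the remaining 20 nonzero classes.

3, 6, 7, 11, 12, 13, 14, 15, 17, 19, 22, 24, 26, 27, 28, 29, 30, 34, 35, 38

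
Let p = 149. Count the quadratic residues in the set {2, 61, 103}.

2

(2/149) = -1 → non-residue.
(61/149) = +1 → QR.
(103/149) = +1 → QR.
Total quadratic residues among the 3: 2.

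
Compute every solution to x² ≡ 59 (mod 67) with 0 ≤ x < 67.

27, 40

Since 67 ≡ 3 (mod 4), a square root of 59 is 59^((67+1)/4) = 59^17 mod 67.
Repeated squaring: 59^2≡64, 59^4≡9, 59^8≡14, 59^16≡62 (mod 67).
59^17 = 59^(16+1) ≡ 40 (mod 67).
Check: 40² = 1600 ≡ 59 (mod 67). The two roots are 27 and 40.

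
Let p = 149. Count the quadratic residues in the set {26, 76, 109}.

2

(26/149) = +1 → QR.
(76/149) = +1 → QR.
(109/149) = -1 → non-residue.
Total quadratic residues among the 3: 2.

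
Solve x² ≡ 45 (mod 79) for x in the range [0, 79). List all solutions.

19, 60

Since 79 ≡ 3 (mod 4), a square root of 45 is 45^((79+1)/4) = 45^20 mod 79.
Repeated squaring: 45^2≡50, 45^4≡51, 45^8≡73, 45^16≡36 (mod 79).
45^20 = 45^(16+4) ≡ 19 (mod 79).
Check: 19² = 361 ≡ 45 (mod 79). The two roots are 19 and 60.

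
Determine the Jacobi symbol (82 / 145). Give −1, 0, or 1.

-1

Pull out 2: since 145 ≡ 1 (mod 8), (2/145) = +1.
Reciprocity: 41 ≡ 1 and 145 ≡ 1 (mod 4), so (41/145) = +(145/41).
Reduce top mod 41: now compute (22/41).
Pull out 2: since 41 ≡ 1 (mod 8), (2/41) = +1.
Reciprocity: 11 ≡ 3 and 41 ≡ 1 (mod 4), so (11/41) = +(41/11).
Reduce top mod 11: now compute (8/11).
Pull out 2^3: since 11 ≡ 3 (mod 8), (2/11) = -1, so (2/11)^3 = -1.
Reached (1/11) = 1. Collecting the sign flips along the way, the symbol is -1.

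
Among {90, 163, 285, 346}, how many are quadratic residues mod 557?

2

(90/557) = +1 → QR.
(163/557) = -1 → non-residue.
(285/557) = +1 → QR.
(346/557) = -1 → non-residue.
Total quadratic residues among the 4: 2.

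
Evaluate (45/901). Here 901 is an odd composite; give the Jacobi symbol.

1

Reciprocity: 45 ≡ 1 and 901 ≡ 1 (mod 4), so (45/901) = +(901/45).
Reduce top mod 45: now compute (1/45).
Reached (1/45) = 1. Collecting the sign flips along the way, the symbol is +1.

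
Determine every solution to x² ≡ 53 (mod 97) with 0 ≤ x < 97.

21, 76

97 ≡ 1 (mod 4), so we find a root by search.
Trying successive values, 21² = 441 ≡ 53 (mod 97). The other root is 97 − 21 = 76.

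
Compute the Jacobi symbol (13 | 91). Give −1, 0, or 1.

Reciprocity: 13 ≡ 1 and 91 ≡ 3 (mod 4), so (13/91) = +(91/13).
Reduce top mod 13: now compute (0/13).
Top reduces to 0: gcd > 1, so the symbol is 0.

0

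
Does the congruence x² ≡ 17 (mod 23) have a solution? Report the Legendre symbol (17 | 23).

Reciprocity: 17 ≡ 1 and 23 ≡ 3 (mod 4), so (17/23) = +(23/17).
Reduce top mod 17: now compute (6/17).
Pull out 2: since 17 ≡ 1 (mod 8), (2/17) = +1.
Reciprocity: 3 ≡ 3 and 17 ≡ 1 (mod 4), so (3/17) = +(17/3).
Reduce top mod 3: now compute (2/3).
Pull out 2: since 3 ≡ 3 (mod 8), (2/3) = -1.
Reached (1/3) = 1. Collecting the sign flips along the way, the symbol is -1.

-1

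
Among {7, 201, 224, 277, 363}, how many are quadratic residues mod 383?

5

(7/383) = +1 → QR.
(201/383) = +1 → QR.
(224/383) = +1 → QR.
(277/383) = +1 → QR.
(363/383) = +1 → QR.
Total quadratic residues among the 5: 5.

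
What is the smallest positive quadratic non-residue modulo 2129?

3

(2/2129) = +1, so 2 is a residue.
(3/2129) = −1, so 3 is the smallest positive non-residue mod 2129.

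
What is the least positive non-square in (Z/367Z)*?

(2/367) = +1, so 2 is a residue.
(3/367) = −1, so 3 is the smallest positive non-residue mod 367.

3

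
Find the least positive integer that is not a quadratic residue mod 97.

5

(2/97) = +1, so 2 is a residue.
(3/97) = +1, so 3 is a residue.
(4/97) = +1, so 4 is a residue.
(5/97) = −1, so 5 is the smallest positive non-residue mod 97.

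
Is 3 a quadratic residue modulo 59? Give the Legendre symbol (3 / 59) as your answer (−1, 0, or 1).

Reciprocity: 3 ≡ 3 and 59 ≡ 3 (mod 4), so (3/59) = −(59/3).
Reduce top mod 3: now compute (2/3).
Pull out 2: since 3 ≡ 3 (mod 8), (2/3) = -1.
Reached (1/3) = 1. Collecting the sign flips along the way, the symbol is +1.

1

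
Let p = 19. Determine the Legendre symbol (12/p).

-1

Pull out 2^2: since 19 ≡ 3 (mod 8), (2/19) = -1, so (2/19)^2 = +1.
Reciprocity: 3 ≡ 3 and 19 ≡ 3 (mod 4), so (3/19) = −(19/3).
Reduce top mod 3: now compute (1/3).
Reached (1/3) = 1. Collecting the sign flips along the way, the symbol is -1.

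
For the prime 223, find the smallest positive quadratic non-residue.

3

(2/223) = +1, so 2 is a residue.
(3/223) = −1, so 3 is the smallest positive non-residue mod 223.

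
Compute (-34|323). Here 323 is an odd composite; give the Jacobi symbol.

First reduce: -34 ≡ 289 (mod 323).
Reciprocity: 289 ≡ 1 and 323 ≡ 3 (mod 4), so (289/323) = +(323/289).
Reduce top mod 289: now compute (34/289).
Pull out 2: since 289 ≡ 1 (mod 8), (2/289) = +1.
Reciprocity: 17 ≡ 1 and 289 ≡ 1 (mod 4), so (17/289) = +(289/17).
Reduce top mod 17: now compute (0/17).
Top reduces to 0: gcd > 1, so the symbol is 0.

0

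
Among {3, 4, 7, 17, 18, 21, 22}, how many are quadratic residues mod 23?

(3/23) = +1 → QR.
(4/23) = +1 → QR.
(7/23) = -1 → non-residue.
(17/23) = -1 → non-residue.
(18/23) = +1 → QR.
(21/23) = -1 → non-residue.
(22/23) = -1 → non-residue.
Total quadratic residues among the 7: 3.

3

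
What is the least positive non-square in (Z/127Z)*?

(2/127) = +1, so 2 is a residue.
(3/127) = −1, so 3 is the smallest positive non-residue mod 127.

3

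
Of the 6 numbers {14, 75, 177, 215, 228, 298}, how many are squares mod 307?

2

(14/307) = -1 → non-residue.
(75/307) = -1 → non-residue.
(177/307) = +1 → QR.
(215/307) = +1 → QR.
(228/307) = -1 → non-residue.
(298/307) = -1 → non-residue.
Total quadratic residues among the 6: 2.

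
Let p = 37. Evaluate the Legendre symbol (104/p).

1

First reduce: 104 ≡ 30 (mod 37).
Pull out 2: since 37 ≡ 5 (mod 8), (2/37) = -1.
Reciprocity: 15 ≡ 3 and 37 ≡ 1 (mod 4), so (15/37) = +(37/15).
Reduce top mod 15: now compute (7/15).
Reciprocity: 7 ≡ 3 and 15 ≡ 3 (mod 4), so (7/15) = −(15/7).
Reduce top mod 7: now compute (1/7).
Reached (1/7) = 1. Collecting the sign flips along the way, the symbol is +1.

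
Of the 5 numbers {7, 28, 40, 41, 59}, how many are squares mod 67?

2

(7/67) = -1 → non-residue.
(28/67) = -1 → non-residue.
(40/67) = +1 → QR.
(41/67) = -1 → non-residue.
(59/67) = +1 → QR.
Total quadratic residues among the 5: 2.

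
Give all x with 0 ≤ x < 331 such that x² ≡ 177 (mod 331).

Since 331 ≡ 3 (mod 4), a square root of 177 is 177^((331+1)/4) = 177^83 mod 331.
Repeated squaring: 177^2≡215, 177^4≡216, 177^8≡316, 177^16≡225, 177^32≡313, 177^64≡324 (mod 331).
177^83 = 177^(64+16+2+1) ≡ 193 (mod 331).
Check: 193² = 37249 ≡ 177 (mod 331). The two roots are 138 and 193.

138, 193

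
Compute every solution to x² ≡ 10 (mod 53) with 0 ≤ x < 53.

13, 40

53 ≡ 1 (mod 4), so we find a root by search.
Trying successive values, 13² = 169 ≡ 10 (mod 53). The other root is 53 − 13 = 40.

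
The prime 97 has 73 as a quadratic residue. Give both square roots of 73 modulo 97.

97 ≡ 1 (mod 4), so we find a root by search.
Trying successive values, 48² = 2304 ≡ 73 (mod 97). The other root is 97 − 48 = 49.

48, 49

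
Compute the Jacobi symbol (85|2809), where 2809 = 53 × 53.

1

Reciprocity: 85 ≡ 1 and 2809 ≡ 1 (mod 4), so (85/2809) = +(2809/85).
Reduce top mod 85: now compute (4/85).
Pull out 2^2: since 85 ≡ 5 (mod 8), (2/85) = -1, so (2/85)^2 = +1.
Reached (1/85) = 1. Collecting the sign flips along the way, the symbol is +1.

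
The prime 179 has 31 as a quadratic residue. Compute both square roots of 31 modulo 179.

63, 116

Since 179 ≡ 3 (mod 4), a square root of 31 is 31^((179+1)/4) = 31^45 mod 179.
Repeated squaring: 31^2≡66, 31^4≡60, 31^8≡20, 31^16≡42, 31^32≡153 (mod 179).
31^45 = 31^(32+8+4+1) ≡ 116 (mod 179).
Check: 116² = 13456 ≡ 31 (mod 179). The two roots are 63 and 116.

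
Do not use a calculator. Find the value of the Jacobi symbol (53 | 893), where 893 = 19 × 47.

-1

Reciprocity: 53 ≡ 1 and 893 ≡ 1 (mod 4), so (53/893) = +(893/53).
Reduce top mod 53: now compute (45/53).
Reciprocity: 45 ≡ 1 and 53 ≡ 1 (mod 4), so (45/53) = +(53/45).
Reduce top mod 45: now compute (8/45).
Pull out 2^3: since 45 ≡ 5 (mod 8), (2/45) = -1, so (2/45)^3 = -1.
Reached (1/45) = 1. Collecting the sign flips along the way, the symbol is -1.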